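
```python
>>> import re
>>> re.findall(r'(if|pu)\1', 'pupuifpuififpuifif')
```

['pu', 'if', 'if']

`\1` is not a pattern — it's the concrete string captured by group 1, re-applied verbatim.
Scanning left to right: at [0:4] match 'pupu', group 1 = 'pu'; at [8:12] match 'ifif', group 1 = 'if'; at [14:18] match 'ifif', group 1 = 'if'.
With a single group, `findall` returns only what that group captured — 3 items.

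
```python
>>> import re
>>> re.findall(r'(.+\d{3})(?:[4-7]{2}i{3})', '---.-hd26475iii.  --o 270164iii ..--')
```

['---.-hd26475iii.  --o 2701']

This matches one or more of any character, then exactly 3 of a digit (captured); then exactly 2 of a character in [4-7], then exactly 3 of the literal 'i' (non-capturing group).
Walking the string: at [0:31] match '---.-hd26475iii.  --o 270164iii', group 1 = '---.-hd26475iii.  --o 2701'.
Because there's exactly one group, `findall` drops the full match and keeps group 1 from the one hit.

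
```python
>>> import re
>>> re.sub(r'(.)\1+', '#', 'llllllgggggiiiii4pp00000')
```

'###4##'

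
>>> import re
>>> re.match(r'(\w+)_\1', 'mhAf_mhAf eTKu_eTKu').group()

'mhAf_mhAf'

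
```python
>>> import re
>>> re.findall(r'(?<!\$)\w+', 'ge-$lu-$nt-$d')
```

`(?!…)`/`(?<!…)` only lets a position through if the neighbouring text does NOT match; no characters are consumed.
Matches: at [0:2] → 'ge'; at [5:6] → 'u'; at [9:10] → 't'.
No capturing groups, so `findall` returns the 3 full match strings.

['ge', 'u', 't']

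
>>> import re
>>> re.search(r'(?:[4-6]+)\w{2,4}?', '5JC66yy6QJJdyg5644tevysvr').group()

'5JC'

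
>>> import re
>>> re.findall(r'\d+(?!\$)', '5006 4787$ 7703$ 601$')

['5006', '478', '770', '60']

The negative lookaround is zero-width — it rules out positions where the adjacent text would match, without consuming anything.
Walking the string: at [0:4] → '5006'; at [5:8] → '478'; at [11:14] → '770'; at [17:19] → '60'.
`findall` yields the raw match text (4 of them) because the pattern has no groups.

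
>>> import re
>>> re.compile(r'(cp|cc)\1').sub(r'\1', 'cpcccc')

'cpcc'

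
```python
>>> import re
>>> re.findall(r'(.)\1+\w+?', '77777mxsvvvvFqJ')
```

['7', 'v']

The backreference `\1` re-matches whatever the first group consumed, character for character.
`findall` collects group 1 from each match (2 total).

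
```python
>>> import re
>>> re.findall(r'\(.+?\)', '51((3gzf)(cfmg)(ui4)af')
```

`findall` yields the raw match text (3 of them) because the pattern has no groups.

['((3gzf)', '(cfmg)', '(ui4)']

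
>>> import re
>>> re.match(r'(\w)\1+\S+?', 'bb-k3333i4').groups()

The match spans [0:3] → 'bb-'.
Captured: group 1 = 'b'.

('b',)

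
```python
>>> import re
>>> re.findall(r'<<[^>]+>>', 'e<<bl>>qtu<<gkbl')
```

['<<bl>>']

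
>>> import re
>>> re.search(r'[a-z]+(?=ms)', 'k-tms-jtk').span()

(2, 3)

Because the assertion is zero-width, the text it checks is not consumed and won't appear in the result.
Unlike `match`, `search` isn't anchored — it looks for the pattern anywhere in the string.
The match spans [2:3] → 't'.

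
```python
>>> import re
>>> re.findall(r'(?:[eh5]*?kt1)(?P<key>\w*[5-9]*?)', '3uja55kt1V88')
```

This matches zero or more of one of [eh5] (lazy), then the literal 'kt1' (non-capturing group); then zero or more of a word character, then zero or more of a character in [5-9] (lazy) (captured as 'key').
Walking the string: at [4:12] match '55kt1V88', group 1 = 'V88'.
`findall` collects group 1 from the one match (1 total).

['V88']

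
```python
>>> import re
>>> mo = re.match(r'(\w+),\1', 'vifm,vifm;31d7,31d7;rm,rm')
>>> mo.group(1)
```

'vifm'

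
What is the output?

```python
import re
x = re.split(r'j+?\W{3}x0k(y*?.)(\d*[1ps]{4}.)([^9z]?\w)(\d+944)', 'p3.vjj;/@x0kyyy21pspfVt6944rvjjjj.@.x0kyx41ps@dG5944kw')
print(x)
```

Because the quantifier is non-greedy, it stops expanding at the earliest point where the rest of the pattern can succeed.
With a capturing group present, the delimiter's captured portion is kept in the result list.

['p3.v', 'yyy', '21pspf', 'Vt', '6944', 'rvjjjj.@.x0kyx41ps@dG5944kw']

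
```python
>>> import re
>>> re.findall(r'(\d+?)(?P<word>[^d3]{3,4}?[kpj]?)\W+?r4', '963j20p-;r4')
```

`findall` packs the 2 group values into a tuple for every match.

[('963', 'j20p')]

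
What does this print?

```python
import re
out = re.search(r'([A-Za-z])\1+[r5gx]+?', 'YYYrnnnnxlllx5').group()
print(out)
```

`\1` has to match the exact text group 1 already captured.
The match spans [0:4] → 'YYYr'.

YYYr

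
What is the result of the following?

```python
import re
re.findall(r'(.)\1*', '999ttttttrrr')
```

['9', 't', 'r']

After group 1 captures some text, `\1` only succeeds where that same text appears again.
Matches: at [0:3] match '999', group 1 = '9'; at [3:9] match 'tttttt', group 1 = 't'; at [9:12] match 'rrr', group 1 = 'r'.
With a single group, `findall` returns only what that group captured — 3 items.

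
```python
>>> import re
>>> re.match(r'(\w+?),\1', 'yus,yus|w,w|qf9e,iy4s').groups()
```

('yus',)

The match spans [0:7] → 'yus,yus'.
Captured: group 1 = 'yus'.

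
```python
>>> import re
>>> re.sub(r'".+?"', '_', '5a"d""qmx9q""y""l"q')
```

Because the quantifier is non-greedy, it stops expanding at the earliest point where the rest of the pattern can succeed.
Matches: at [2:5] → '"d"'; at [5:12] → '"qmx9q"'; at [12:15] → '"y"'; at [15:18] → '"l"'.
Each match is replaced by '_'.

'5a____q'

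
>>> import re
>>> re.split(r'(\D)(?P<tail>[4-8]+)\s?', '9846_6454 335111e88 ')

['9846', '_', '6454', '335111', 'e', '88', '']

The group in the pattern means `split` returns the separators' captures alongside the pieces.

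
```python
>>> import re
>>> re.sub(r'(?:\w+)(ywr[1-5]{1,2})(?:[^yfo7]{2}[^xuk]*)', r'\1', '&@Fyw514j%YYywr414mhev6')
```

'&@Fyw514j%ywr41'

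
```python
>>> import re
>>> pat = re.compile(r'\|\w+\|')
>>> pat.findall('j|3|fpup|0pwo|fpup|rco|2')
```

['|3|', '|0pwo|', '|rco|']

Since nothing is captured, `findall` lists the 3 matched substrings directly.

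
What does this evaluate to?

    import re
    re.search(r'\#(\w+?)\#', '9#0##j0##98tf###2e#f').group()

'#0#'

The match spans [1:4] → '#0#'.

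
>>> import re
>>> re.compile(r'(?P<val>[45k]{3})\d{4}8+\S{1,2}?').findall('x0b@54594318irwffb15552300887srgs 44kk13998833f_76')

['545', '555', '4kk']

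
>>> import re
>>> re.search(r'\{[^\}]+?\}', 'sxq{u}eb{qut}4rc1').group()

'{u}'

Unlike `match`, `search` isn't anchored — it looks for the pattern anywhere in the string.
The match spans [3:6] → '{u}'.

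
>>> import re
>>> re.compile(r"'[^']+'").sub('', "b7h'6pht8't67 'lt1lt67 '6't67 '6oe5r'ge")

"b7ht67 66oe5r'ge"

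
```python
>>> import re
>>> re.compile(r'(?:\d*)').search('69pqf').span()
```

(0, 2)

This matches zero or more of a digit (non-capturing group).
The match spans [0:2] → '69'.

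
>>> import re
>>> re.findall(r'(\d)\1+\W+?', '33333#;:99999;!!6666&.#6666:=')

['3', '9', '6', '6']

`\1` is not a pattern — it's the concrete string captured by group 1, re-applied verbatim.
Scanning left to right: at [0:6] match '33333#', group 1 = '3'; at [8:14] match '99999;', group 1 = '9'; at [16:21] match '6666&', group 1 = '6'; at [23:28] match '6666:', group 1 = '6'.
Because there's exactly one group, `findall` drops the full match and keeps group 1 from each hit.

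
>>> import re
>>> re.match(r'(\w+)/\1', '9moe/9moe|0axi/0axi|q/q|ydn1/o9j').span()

(0, 9)

`re.match` only tries the pattern at the start of the string.
The match spans [0:9] → '9moe/9moe'.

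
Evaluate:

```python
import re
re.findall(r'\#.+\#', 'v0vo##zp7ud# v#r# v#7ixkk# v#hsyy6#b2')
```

No capturing groups, so `findall` returns the 1 full match string.

['##zp7ud# v#r# v#7ixkk# v#hsyy6#']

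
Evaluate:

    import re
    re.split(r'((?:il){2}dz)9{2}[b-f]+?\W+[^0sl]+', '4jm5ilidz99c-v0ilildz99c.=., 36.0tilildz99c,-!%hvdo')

This matches the literal 'il' repeated 2 times, then the literal 'dz' (captured); then exactly 2 of a literal '9', then one or more of a character in [b-f] (lazy), then one or more of a non-word character; then one or more of any character except [0sl].
Matches to split on: at [15:32] → 'ilildz99c.=., 36.'; at [34:51] → 'ilildz99c,-!%hvdo'.
The group in the pattern means `split` returns the separators' captures alongside the pieces.

['4jm5ilidz99c-v0', 'ilildz', '0t', 'ilildz', '']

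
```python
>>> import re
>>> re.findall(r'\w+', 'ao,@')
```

['ao']

Pattern: one or more of a word character.
Walking the string: at [0:2] → 'ao'.
With no groups in the pattern, `findall` gives back each whole match — 1 here.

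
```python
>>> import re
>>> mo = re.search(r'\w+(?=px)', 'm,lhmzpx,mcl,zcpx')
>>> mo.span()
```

(2, 6)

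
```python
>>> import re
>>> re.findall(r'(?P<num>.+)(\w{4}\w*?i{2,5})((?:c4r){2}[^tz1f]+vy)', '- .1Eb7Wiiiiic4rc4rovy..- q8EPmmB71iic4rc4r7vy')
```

[('- .1Eb7Wiiiiic4rc4rovy..- q8EPm', 'mB71ii', 'c4rc4r7vy')]

Pattern: one or more of any character (captured as 'num'); then exactly 4 of a word character, then zero or more of a word character (lazy), then 2 to 5 of the literal 'i' (captured); then the literal 'c4r' repeated 2 times, then one or more of any character except [tz1f], then the literal 'vy' (captured).
Matches: at [0:46] match '- .1Eb7Wiiiiic4rc4rovy..- q8EPmmB71iic4rc4r7vy', groups = ('- .1Eb7Wiiiiic4rc4rovy..- q8EPm', 'mB71ii', 'c4rc4r7vy').
Multiple groups make `findall` return tuples — one 3-tuple for the one match.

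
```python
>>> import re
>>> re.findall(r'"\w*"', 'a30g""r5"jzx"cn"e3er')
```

Scanning left to right: at [4:6] → '""'; at [8:13] → '"jzx"'.
Since nothing is captured, `findall` lists the 2 matched substrings directly.

['""', '"jzx"']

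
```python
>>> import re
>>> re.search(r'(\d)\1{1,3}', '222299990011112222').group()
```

The backreference `\1` re-matches whatever the first group consumed, character for character.
`re.search` scans for the first position where the pattern succeeds.
The match spans [0:4] → '2222'.
Captured: group 1 = '2'.

'2222'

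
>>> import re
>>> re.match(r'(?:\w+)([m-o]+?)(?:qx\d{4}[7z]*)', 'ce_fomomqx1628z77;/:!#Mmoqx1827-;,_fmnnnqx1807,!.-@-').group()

'ce_fomomqx1628z77'

Pattern: one or more of a word character (non-capturing group); then one or more of a character in [m-o] (lazy) (captured); then the literal 'qx', then exactly 4 of a digit, then zero or more of one of [7z] (non-capturing group).
`re.match` won't scan ahead — the pattern has to work from the very first character.
The match spans [0:17] → 'ce_fomomqx1628z77'.
Captured: group 1 = 'm'.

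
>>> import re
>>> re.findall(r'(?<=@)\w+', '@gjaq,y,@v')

Because the assertion is zero-width, the text it checks is not consumed and won't appear in the result.
Since nothing is captured, `findall` lists the 2 matched substrings directly.

['gjaq', 'v']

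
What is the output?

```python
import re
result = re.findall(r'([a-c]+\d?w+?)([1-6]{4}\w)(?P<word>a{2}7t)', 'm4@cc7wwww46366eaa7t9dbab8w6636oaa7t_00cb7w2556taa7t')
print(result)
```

Multiple groups make `findall` return tuples — one 3-tuple for each match.

[('bab8w', '6636o', 'aa7t'), ('cb7w', '2556t', 'aa7t')]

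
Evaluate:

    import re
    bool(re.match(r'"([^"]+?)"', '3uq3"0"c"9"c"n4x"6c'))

False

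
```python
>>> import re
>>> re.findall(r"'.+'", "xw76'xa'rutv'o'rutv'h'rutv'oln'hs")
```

["'xa'rutv'o'rutv'h'rutv'oln'"]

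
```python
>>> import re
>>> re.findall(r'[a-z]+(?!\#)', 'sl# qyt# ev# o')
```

['s', 'qy', 'e', 'o']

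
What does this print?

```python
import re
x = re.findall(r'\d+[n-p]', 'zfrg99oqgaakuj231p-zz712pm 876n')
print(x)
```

['99o', '231p', '712p', '876n']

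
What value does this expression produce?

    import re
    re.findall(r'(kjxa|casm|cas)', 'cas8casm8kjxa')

['cas', 'casm', 'kjxa']

Alternation tries branches left to right and keeps the first one that lets the overall match succeed at that position.
Matches: at [0:3] match 'cas', group 1 = 'cas'; at [4:8] match 'casm', group 1 = 'casm'; at [9:13] match 'kjxa', group 1 = 'kjxa'.
Because there's exactly one group, `findall` drops the full match and keeps group 1 from each hit.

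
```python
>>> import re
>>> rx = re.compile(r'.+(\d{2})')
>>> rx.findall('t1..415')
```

['15']

The pattern matches one or more of any character; then exactly 2 of a digit (captured).
Matches: at [0:7] match 't1..415', group 1 = '15'.
Because there's exactly one group, `findall` drops the full match and keeps group 1 from the one hit.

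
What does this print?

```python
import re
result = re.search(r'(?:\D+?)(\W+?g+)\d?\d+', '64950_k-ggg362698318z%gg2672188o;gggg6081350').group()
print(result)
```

_k-ggg362698318

Pattern: one or more of a non-digit (lazy) (non-capturing group); then one or more of a non-word character (lazy), then one or more of a literal 'g' (captured); then optionally a digit; then one or more of a digit.
`re.search` tries every starting position until one works.
The match spans [5:20] → '_k-ggg362698318'.
Captured: group 1 = '-ggg'.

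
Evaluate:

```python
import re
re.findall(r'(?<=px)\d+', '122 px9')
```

['9']

The lookaround is zero-width — it requires the adjacent text to match without consuming it, so the asserted text isn't part of the match.
Matches: at [6:7] → '9'.
No capturing groups, so `findall` returns the 1 full match string.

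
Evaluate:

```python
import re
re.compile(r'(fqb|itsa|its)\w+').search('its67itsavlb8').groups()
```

The match spans [0:13] → 'its67itsavlb8'.
Captured: group 1 = 'its'.

('its',)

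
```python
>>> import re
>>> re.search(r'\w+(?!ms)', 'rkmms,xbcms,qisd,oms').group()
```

The negative lookaround is zero-width — it rules out positions where the adjacent text would match, without consuming anything.
`re.search` tries every starting position until one works.
The match spans [0:5] → 'rkmms'.

'rkmms'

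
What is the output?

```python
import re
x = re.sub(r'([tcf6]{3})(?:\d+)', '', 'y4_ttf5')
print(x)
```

y4_

This matches exactly 3 of one of [tcf6] (captured); then one or more of a digit (non-capturing group).
Matches: at [3:7] → 'ttf5'.
`sub` substitutes '' at each match site.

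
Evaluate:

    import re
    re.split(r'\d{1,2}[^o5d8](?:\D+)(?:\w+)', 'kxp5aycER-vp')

['kxp', '']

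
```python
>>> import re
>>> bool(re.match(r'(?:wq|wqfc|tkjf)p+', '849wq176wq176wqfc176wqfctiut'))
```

`re.match` won't scan ahead — the pattern has to work from the very first character.
Here the pattern fails at index 0, so the call returns None, and `bool(None)` is False.

False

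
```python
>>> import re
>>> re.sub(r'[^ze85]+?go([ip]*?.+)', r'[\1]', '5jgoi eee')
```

'5[i eee]'

Pattern: one or more of any character except [ze85] (lazy), then the literal 'go'; then zero or more of one of [ip] (lazy), then one or more of any character (captured).
Each match is replaced using the text its own group 1 captured.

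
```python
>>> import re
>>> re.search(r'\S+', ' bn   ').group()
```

Pattern: one or more of a non-whitespace character.
Unlike `match`, `search` isn't anchored — it looks for the pattern anywhere in the string.
The match spans [1:3] → 'bn'.

'bn'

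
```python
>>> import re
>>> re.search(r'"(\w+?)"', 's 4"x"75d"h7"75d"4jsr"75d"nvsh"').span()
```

The match spans [3:6] → '"x"'.

(3, 6)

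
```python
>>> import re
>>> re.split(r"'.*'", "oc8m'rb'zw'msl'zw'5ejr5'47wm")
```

Matches to split on: at [4:24] → "'rb'zw'msl'zw'5ejr5'".
The string is cut at each match, leaving 2 pieces.

['oc8m', '47wm']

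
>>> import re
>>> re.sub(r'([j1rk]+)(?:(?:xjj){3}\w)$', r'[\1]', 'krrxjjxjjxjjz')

This matches one or more of one of [j1rk] (captured); then the literal 'xjj' repeated 3 times, then a word character (non-capturing group); then anchored at the end.
Matches: at [0:13] → 'krrxjjxjjxjjz'.
Each match is replaced using the text its own group 1 captured.

'[krr]'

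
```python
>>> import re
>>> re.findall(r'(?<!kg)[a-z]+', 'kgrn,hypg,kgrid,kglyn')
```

['kgrn', 'hypg', 'kgrid', 'kglyn']

Because the assertion is negative and zero-width, positions next to the forbidden text are skipped.
Scanning left to right: at [0:4] → 'kgrn'; at [5:9] → 'hypg'; at [10:15] → 'kgrid'; at [16:21] → 'kglyn'.
No capturing groups, so `findall` returns the 4 full match strings.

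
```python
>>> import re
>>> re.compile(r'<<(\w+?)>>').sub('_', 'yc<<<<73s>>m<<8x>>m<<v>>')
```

'yc<<_m_m_'

Each match is replaced by '_'.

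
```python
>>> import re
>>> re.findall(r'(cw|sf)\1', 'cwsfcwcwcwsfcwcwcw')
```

['cw', 'cw']

After group 1 captures some text, `\1` only succeeds where that same text appears again.
`findall` collects group 1 from each match (2 total).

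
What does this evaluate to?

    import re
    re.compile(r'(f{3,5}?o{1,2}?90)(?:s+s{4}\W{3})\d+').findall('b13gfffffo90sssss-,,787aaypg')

With a single group, `findall` returns only what that group captured — 1 item.

['fffffo90']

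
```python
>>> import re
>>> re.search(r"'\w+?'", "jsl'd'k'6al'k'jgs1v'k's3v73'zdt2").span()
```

`search` walks the string left to right and returns the first match it finds.
The match spans [3:6] → "'d'".

(3, 6)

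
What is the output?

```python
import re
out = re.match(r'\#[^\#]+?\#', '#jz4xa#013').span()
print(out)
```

(0, 7)

With `match`, the pattern is implicitly anchored at the beginning.
The match spans [0:7] → '#jz4xa#'.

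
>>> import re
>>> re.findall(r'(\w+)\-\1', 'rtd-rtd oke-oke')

The backreference `\1` re-matches whatever the first group consumed, character for character.
`findall` collects group 1 from each match (2 total).

['rtd', 'oke']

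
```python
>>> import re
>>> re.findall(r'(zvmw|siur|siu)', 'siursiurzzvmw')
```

The regex engine tests alternatives in the order written; an earlier branch that matches wins even if a later one would match more.
One capturing group, so `findall` returns just the captured substring from each match — 3 in all.

['siur', 'siur', 'zvmw']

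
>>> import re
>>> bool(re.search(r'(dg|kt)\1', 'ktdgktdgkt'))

False

`\1` is not a pattern — it's the concrete string captured by group 1, re-applied verbatim.
Here no position works, so the call returns None, and `bool(None)` is False.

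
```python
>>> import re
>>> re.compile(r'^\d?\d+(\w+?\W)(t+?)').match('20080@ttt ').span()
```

(0, 7)

`re.match` won't scan ahead — the pattern has to work from the very first character.
The match spans [0:7] → '20080@t'.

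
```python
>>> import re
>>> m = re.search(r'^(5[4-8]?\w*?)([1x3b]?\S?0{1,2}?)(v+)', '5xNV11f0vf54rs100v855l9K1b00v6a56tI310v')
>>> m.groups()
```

Pattern: anchored at the start of the string; then the literal '5', then optionally a character in [4-8], then zero or more of a word character (lazy) (captured); then optionally one of [1x3b], then optionally a non-whitespace character, then 1 to 2 of the literal '0' (lazy) (captured); then one or more of a literal 'v' (captured).
Lazy quantifiers expand one character at a time until the remainder of the pattern can match.
`re.search` scans for the first position where the pattern succeeds.
The match spans [0:9] → '5xNV11f0v'.
Captured: group 1 = '5xNV1', group 2 = '1f0', group 3 = 'v'.

('5xNV1', '1f0', 'v')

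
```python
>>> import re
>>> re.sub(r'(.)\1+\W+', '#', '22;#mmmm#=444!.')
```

'###'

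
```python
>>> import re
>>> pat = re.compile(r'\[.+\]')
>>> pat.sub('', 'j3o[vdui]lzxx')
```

Every occurrence is swapped for ''.

'j3olzxx'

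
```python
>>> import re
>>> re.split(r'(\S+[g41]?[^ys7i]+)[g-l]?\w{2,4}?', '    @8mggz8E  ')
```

['    ', '@8mggz', '  ']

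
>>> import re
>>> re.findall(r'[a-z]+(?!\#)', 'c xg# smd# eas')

['c', 'x', 'sm', 'eas']

Because the assertion is negative and zero-width, positions next to the forbidden text are skipped.
With no groups in the pattern, `findall` gives back each whole match — 4 here.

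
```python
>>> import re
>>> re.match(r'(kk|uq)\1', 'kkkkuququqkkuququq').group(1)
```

'kk'

The match spans [0:4] → 'kkkk'.
Captured: group 1 = 'kk'.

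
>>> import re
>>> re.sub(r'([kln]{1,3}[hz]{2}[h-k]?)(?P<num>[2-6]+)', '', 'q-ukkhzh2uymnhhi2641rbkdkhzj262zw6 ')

'q-uuym1rbkdzw6 '

`sub` substitutes '' at each match site.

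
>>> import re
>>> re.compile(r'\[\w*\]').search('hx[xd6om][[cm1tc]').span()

`re.search` scans for the first position where the pattern succeeds.
The match spans [2:9] → '[xd6om]'.

(2, 9)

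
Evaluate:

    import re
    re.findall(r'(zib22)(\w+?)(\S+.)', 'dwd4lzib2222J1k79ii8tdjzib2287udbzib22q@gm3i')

[('zib22', '2', '2J1k79ii8tdjzib2287udbzib22q@gm3i')]

Pattern: the literal 'zi', then the literal 'b22' (captured); then one or more of a word character (lazy) (captured); then one or more of a non-whitespace character, then any character (captured).
Lazy quantifiers expand one character at a time until the remainder of the pattern can match.
Matches: at [5:44] match 'zib2222J1k79ii8tdjzib2287udbzib22q@gm3i', groups = ('zib22', '2', '2J1k79ii8tdjzib2287udbzib22q@gm3i').
With 3 capturing groups, `findall` returns a 3-tuple per match.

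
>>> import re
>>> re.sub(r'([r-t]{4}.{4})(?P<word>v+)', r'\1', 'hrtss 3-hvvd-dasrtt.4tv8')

This matches exactly 4 of a character in [r-t], then exactly 4 of any character (captured); then one or more of a literal 'v' (captured as 'word').
Matches: at [1:11] → 'rtss 3-hvv'.
Each match is replaced using the text its own group 1 captured.

'hrtss 3-hd-dasrtt.4tv8'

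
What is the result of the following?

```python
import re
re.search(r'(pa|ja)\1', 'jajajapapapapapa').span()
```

(0, 4)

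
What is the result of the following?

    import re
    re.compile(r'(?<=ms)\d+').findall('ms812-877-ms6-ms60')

['812', '6', '60']

Because the assertion is zero-width, the text it checks is not consumed and won't appear in the result.
No capturing groups, so `findall` returns the 3 full match strings.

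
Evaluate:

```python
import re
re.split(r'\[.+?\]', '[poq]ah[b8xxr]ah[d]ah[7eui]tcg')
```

['', 'ah', 'ah', 'ah', 'tcg']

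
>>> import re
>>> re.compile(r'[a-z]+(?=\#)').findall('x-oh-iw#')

Lookahead/lookbehind check context without consuming it, so the matched span excludes the asserted characters.
`findall` yields the raw match text (1 of them) because the pattern has no groups.

['iw']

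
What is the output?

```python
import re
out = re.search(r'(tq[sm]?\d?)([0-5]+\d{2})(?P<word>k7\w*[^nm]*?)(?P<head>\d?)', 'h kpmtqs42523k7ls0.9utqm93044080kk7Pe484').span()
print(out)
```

Pattern: the literal 'tq', then optionally one of [sm], then optionally a digit (captured); then one or more of a character in [0-5], then exactly 2 of a digit (captured); then the literal 'k7', then zero or more of a word character, then zero or more of any character except [nm] (lazy) (captured as 'word'); then optionally a digit (captured as 'head').
Lazy quantifiers expand one character at a time until the remainder of the pattern can match.
`re.search` tries every starting position until one works.
The match spans [5:18] → 'tqs42523k7ls0'.
Captured: group 1 = 'tqs4', group 2 = '2523', group 3 = 'k7ls0', group 4 = ''.

(5, 18)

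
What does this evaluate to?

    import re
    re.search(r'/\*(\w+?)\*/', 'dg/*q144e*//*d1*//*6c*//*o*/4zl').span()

(2, 11)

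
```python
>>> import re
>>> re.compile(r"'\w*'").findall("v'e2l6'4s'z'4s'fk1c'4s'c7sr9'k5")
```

["'e2l6'", "'z'", "'fk1c'", "'c7sr9'"]

Scanning left to right: at [1:7] → "'e2l6'"; at [9:12] → "'z'"; at [14:20] → "'fk1c'"; at [22:29] → "'c7sr9'".
Since nothing is captured, `findall` lists the 4 matched substrings directly.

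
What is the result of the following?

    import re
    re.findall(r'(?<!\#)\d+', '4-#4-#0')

['4']

The negative lookaround is zero-width — it rules out positions where the adjacent text would match, without consuming anything.
Matches: at [0:1] → '4'.
With no groups in the pattern, `findall` gives back each whole match — 1 here.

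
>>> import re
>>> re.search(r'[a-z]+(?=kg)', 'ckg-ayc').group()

The `(?=…)`/`(?<=…)` assertion just peeks at neighbouring text; it doesn't advance the match position.
The match spans [0:1] → 'c'.

'c'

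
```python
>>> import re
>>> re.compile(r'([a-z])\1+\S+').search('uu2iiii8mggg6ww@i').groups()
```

A backreference is literal: `\1` must see the identical characters the first group matched.
`re.search` tries every starting position until one works.
The match spans [0:17] → 'uu2iiii8mggg6ww@i'.
Captured: group 1 = 'u'.

('u',)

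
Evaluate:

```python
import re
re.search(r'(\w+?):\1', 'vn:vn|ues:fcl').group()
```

'vn:vn'

After group 1 captures some text, `\1` only succeeds where that same text appears again.
`re.search` scans for the first position where the pattern succeeds.
The match spans [0:5] → 'vn:vn'.
Captured: group 1 = 'vn'.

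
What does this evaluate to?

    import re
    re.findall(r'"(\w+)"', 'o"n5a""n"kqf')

One capturing group, so `findall` returns just the captured substring from each match — 2 in all.

['n5a', 'n']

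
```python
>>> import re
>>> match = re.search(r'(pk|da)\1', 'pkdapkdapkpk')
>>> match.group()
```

'pkpk'

After group 1 captures some text, `\1` only succeeds where that same text appears again.
`re.search` tries every starting position until one works.
The match spans [8:12] → 'pkpk'.
Captured: group 1 = 'pk'.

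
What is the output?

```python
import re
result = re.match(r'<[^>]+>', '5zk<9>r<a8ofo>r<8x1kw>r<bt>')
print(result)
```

`match` is anchored at position 0; if the pattern doesn't fit there, it returns None.
Here the pattern fails at index 0, so the call returns None.

None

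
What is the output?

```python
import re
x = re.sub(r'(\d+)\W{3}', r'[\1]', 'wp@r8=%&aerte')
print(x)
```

The pattern matches one or more of a digit (captured); then exactly 3 of a non-word character.
Matches: at [4:8] → '8=%&'.
Each match is replaced using the text its own group 1 captured.

wp@r[8]aerte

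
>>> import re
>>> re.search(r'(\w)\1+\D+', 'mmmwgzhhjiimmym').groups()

('m',)

The match spans [0:15] → 'mmmwgzhhjiimmym'.
Captured: group 1 = 'm'.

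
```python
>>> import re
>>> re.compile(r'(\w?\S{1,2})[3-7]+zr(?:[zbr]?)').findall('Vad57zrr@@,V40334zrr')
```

Pattern: optionally a word character, then 1 to 2 of a non-whitespace character (captured); then one or more of a character in [3-7], then the literal 'zr'; then optionally one of [zbr] (non-capturing group).
Scanning left to right: at [0:8] match 'Vad57zrr', group 1 = 'Vad'; at [11:20] match 'V40334zrr', group 1 = 'V40'.
`findall` collects group 1 from each match (2 total).

['Vad', 'V40']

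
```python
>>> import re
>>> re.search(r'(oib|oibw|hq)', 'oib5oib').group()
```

'oib'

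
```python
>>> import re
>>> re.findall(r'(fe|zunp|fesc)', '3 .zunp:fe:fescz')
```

['zunp', 'fe', 'fe']

Alternation tries branches left to right and keeps the first one that lets the overall match succeed at that position.
Scanning left to right: at [3:7] match 'zunp', group 1 = 'zunp'; at [8:10] match 'fe', group 1 = 'fe'; at [11:13] match 'fe', group 1 = 'fe'.
With a single group, `findall` returns only what that group captured — 3 items.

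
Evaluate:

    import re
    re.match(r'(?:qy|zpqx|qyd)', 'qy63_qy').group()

'qy'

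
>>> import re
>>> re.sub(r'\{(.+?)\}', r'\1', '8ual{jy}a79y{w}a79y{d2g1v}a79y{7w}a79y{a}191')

'8ualjya79ywa79yd2g1va79y7wa79ya191'

Because the quantifier is non-greedy, it stops expanding at the earliest point where the rest of the pattern can succeed.
Matches: at [4:8] → '{jy}'; at [12:15] → '{w}'; at [19:26] → '{d2g1v}'; at [30:34] → '{7w}'; at [38:41] → '{a}'.
`\1` in the replacement pulls in group 1's text for each match.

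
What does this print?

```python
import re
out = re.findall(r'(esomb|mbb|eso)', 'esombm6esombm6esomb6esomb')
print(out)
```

['esomb', 'esomb', 'esomb', 'esomb']

Alternation isn't longest-match — the leftmost alternative that fits at this position is chosen.
Because there's exactly one group, `findall` drops the full match and keeps group 1 from each hit.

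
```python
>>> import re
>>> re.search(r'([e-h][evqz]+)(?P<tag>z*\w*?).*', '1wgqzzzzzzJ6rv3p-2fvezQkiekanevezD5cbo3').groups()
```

('gqzzzzzz', '')

The match spans [2:39] → 'gqzzzzzzJ6rv3p-2fvezQkiekanevezD5cbo3'.
Captured: group 1 = 'gqzzzzzz', group 2 = ''.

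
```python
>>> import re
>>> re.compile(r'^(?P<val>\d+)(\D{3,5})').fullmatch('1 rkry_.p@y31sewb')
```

The pattern matches anchored at the start of the string; then one or more of a digit (captured as 'val'); then 3 to 5 of a non-digit (captured).
`re.fullmatch` requires the pattern to consume the entire string.
Here there's no way to consume every character, so the call returns None.

None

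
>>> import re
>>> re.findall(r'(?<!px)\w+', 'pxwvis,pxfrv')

['pxwvis', 'pxfrv']

The negative lookahead/lookbehind blocks any match where the forbidden context is present.
Scanning left to right: at [0:6] → 'pxwvis'; at [7:12] → 'pxfrv'.
With no groups in the pattern, `findall` gives back each whole match — 2 here.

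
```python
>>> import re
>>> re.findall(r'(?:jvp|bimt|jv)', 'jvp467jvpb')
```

['jvp', 'jvp']

Alternation tries branches left to right and keeps the first one that lets the overall match succeed at that position.
Walking the string: at [0:3] → 'jvp'; at [6:9] → 'jvp'.
`findall` yields the raw match text (2 of them) because the pattern has no groups.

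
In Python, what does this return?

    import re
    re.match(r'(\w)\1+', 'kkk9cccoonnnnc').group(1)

The match spans [0:3] → 'kkk'.
Captured: group 1 = 'k'.

'k'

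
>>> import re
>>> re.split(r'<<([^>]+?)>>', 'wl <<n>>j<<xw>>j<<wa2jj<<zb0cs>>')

['wl ', 'n', 'j', 'xw', 'j', 'wa2jj<<zb0cs', '']

`re.split` interleaves the captured-group text with the surrounding fragments.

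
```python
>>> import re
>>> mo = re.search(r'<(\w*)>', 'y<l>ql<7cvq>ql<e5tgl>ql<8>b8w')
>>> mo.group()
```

'<l>'

Unlike `match`, `search` isn't anchored — it looks for the pattern anywhere in the string.
The match spans [1:4] → '<l>'.
Captured: group 1 = 'l'.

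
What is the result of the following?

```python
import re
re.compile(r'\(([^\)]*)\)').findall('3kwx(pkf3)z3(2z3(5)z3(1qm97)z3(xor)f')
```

['pkf3', '2z3(5', '1qm97', 'xor']

Scanning left to right: at [4:10] match '(pkf3)', group 1 = 'pkf3'; at [12:19] match '(2z3(5)', group 1 = '2z3(5'; at [21:28] match '(1qm97)', group 1 = '1qm97'; at [30:35] match '(xor)', group 1 = 'xor'.
`findall` collects group 1 from each match (4 total).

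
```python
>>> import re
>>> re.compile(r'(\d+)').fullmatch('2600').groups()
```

('2600',)

This matches one or more of a digit (captured).
`fullmatch` succeeds only if the pattern covers the string from start to end.
The match spans [0:4] → '2600'.
Captured: group 1 = '2600'.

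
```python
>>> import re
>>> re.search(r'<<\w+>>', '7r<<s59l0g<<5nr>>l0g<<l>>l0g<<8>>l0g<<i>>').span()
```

(10, 17)

The match spans [10:17] → '<<5nr>>'.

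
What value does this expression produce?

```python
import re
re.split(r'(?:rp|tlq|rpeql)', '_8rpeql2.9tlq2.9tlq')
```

['_8', 'eql2.9', '2.9', '']

Alternation isn't longest-match — the leftmost alternative that fits at this position is chosen.
Matches to split on: at [2:4] → 'rp'; at [10:13] → 'tlq'; at [16:19] → 'tlq'.
The string is cut at each match, leaving 4 pieces.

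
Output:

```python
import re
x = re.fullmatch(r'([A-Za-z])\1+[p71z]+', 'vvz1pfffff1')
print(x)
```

`fullmatch` succeeds only if the pattern covers the string from start to end.
Here the string isn't matched end-to-end, so the call returns None.

None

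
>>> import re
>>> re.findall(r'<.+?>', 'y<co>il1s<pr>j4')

['<co>', '<pr>']

Because the quantifier is non-greedy, it stops expanding at the earliest point where the rest of the pattern can succeed.
Scanning left to right: at [1:5] → '<co>'; at [9:13] → '<pr>'.
No capturing groups, so `findall` returns the 2 full match strings.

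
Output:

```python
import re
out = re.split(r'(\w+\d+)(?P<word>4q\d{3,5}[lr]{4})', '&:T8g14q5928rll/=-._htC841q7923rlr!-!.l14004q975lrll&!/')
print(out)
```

['&:T8g14q5928rll/=-._htC841q7923rlr!-!.', 'l1400', '4q975lrll', '&!/']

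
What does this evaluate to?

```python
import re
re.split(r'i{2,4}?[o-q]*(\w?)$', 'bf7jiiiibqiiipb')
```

['bf7jiiiibq', 'b', '']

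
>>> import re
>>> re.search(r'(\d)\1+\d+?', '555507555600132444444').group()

'55550'

After group 1 captures some text, `\1` only succeeds where that same text appears again.
The match spans [0:5] → '55550'.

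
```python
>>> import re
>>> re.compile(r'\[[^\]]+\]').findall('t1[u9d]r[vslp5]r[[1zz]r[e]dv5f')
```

Matches: at [2:7] → '[u9d]'; at [8:15] → '[vslp5]'; at [16:22] → '[[1zz]'; at [23:26] → '[e]'.
No capturing groups, so `findall` returns the 4 full match strings.

['[u9d]', '[vslp5]', '[[1zz]', '[e]']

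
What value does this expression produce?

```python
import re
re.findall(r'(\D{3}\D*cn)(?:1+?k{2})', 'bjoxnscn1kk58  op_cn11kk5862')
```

['bjoxnscn', '  op_cn']

This matches exactly 3 of a non-digit, then zero or more of a non-digit, then the literal 'cn' (captured); then one or more of the literal '1' (lazy), then exactly 2 of a literal 'k' (non-capturing group).
Scanning left to right: at [0:11] match 'bjoxnscn1kk', group 1 = 'bjoxnscn'; at [13:24] match '  op_cn11kk', group 1 = '  op_cn'.
One capturing group, so `findall` returns just the captured substring from each match — 2 in all.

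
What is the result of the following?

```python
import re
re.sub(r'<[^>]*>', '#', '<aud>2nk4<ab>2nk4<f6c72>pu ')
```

`sub` substitutes '#' at each match site.

'#2nk4#2nk4#pu '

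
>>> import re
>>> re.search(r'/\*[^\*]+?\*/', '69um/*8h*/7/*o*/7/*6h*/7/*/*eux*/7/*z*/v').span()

(4, 10)

`search` walks the string left to right and returns the first match it finds.
The match spans [4:10] → '/*8h*/'.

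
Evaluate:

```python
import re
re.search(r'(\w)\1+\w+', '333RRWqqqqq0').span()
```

`\1` has to match the exact text group 1 already captured.
`search` walks the string left to right and returns the first match it finds.
The match spans [0:12] → '333RRWqqqqq0'.
Captured: group 1 = '3'.

(0, 12)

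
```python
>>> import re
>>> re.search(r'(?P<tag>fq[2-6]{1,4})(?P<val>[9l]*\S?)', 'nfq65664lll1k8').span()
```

(1, 8)

Pattern: the literal 'fq', then 1 to 4 of a character in [2-6] (captured as 'tag'); then zero or more of one of [9l], then optionally a non-whitespace character (captured as 'val').
`search` walks the string left to right and returns the first match it finds.
The match spans [1:8] → 'fq65664'.
Captured: group 1 = 'fq6566', group 2 = '4'.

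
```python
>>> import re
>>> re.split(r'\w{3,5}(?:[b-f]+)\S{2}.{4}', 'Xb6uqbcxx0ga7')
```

Splitting on the pattern gives 2 pieces.

['', '']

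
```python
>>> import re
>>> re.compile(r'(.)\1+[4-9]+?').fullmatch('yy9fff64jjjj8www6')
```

After group 1 captures some text, `\1` only succeeds where that same text appears again.
`re.fullmatch` is like wrapping the pattern in `^…$` (in single-line mode).
Here the pattern can't cover the whole string, so the call returns None.

None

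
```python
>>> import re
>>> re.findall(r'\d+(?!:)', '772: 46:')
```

['77', '4']

A negative assertion filters positions out without eating any characters.
No capturing groups, so `findall` returns the 2 full match strings.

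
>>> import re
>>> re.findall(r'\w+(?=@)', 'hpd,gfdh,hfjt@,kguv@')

['hfjt', 'kguv']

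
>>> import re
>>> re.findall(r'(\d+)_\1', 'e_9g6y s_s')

[]

After group 1 captures some text, `\1` only succeeds where that same text appears again.
`findall` collects group 1 from each match (0 total).
Nothing in the string satisfies the pattern, so the list is empty.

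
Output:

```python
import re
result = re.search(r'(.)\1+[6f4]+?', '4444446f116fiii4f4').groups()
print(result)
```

('4',)

The match spans [0:7] → '4444446'.
Captured: group 1 = '4'.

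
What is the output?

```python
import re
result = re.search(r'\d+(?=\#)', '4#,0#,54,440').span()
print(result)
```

The `(?=…)`/`(?<=…)` assertion just peeks at neighbouring text; it doesn't advance the match position.
The match spans [0:1] → '4'.

(0, 1)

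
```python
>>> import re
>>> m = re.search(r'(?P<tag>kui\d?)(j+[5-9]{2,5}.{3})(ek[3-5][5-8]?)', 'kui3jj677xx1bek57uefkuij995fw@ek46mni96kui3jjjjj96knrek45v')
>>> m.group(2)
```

Pattern: the literal 'kui', then optionally a digit (captured as 'tag'); then one or more of a literal 'j', then 2 to 5 of a character in [5-9], then exactly 3 of any character (captured); then the literal 'ek', then a character in [3-5], then optionally a character in [5-8] (captured).
`re.search` scans for the first position where the pattern succeeds.
The match spans [20:34] → 'kuij995fw@ek46'.
Captured: group 1 = 'kui', group 2 = 'j995fw@', group 3 = 'ek46'.

'j995fw@'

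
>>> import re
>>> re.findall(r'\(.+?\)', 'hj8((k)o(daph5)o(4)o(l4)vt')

['((k)', '(daph5)', '(4)', '(l4)']

A `+?`/`*?`/`{m,n}?` starts at its minimum and grows only as far as needed for what follows to match.
Scanning left to right: at [3:7] → '((k)'; at [8:15] → '(daph5)'; at [16:19] → '(4)'; at [20:24] → '(l4)'.
Since nothing is captured, `findall` lists the 4 matched substrings directly.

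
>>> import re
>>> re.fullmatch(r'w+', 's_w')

None

This matches one or more of a literal 'w'.
For `fullmatch`, every character of the input must be accounted for by the pattern.
Here there's no way to consume every character, so the call returns None.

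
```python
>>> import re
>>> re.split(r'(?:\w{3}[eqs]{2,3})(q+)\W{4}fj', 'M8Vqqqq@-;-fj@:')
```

The pattern matches exactly 3 of a word character, then 2 to 3 of one of [eqs] (non-capturing group); then one or more of a literal 'q' (captured); then exactly 4 of a non-word character, then the literal 'fj'.
Matches to split on: at [0:13] → 'M8Vqqqq@-;-fj'.
Because the pattern has a capturing group, `split` also inserts each captured text between the pieces.

['', 'q', '@:']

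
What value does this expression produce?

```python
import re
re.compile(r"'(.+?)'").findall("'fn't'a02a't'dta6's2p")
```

['fn', 'a02a', 'dta6']

A `+?`/`*?`/`{m,n}?` starts at its minimum and grows only as far as needed for what follows to match.
Matches: at [0:4] match "'fn'", group 1 = 'fn'; at [5:11] match "'a02a'", group 1 = 'a02a'; at [12:18] match "'dta6'", group 1 = 'dta6'.
One capturing group, so `findall` returns just the captured substring from each match — 3 in all.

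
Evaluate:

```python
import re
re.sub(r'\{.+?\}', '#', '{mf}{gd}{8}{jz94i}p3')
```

'####p3'

A non-greedy quantifier consumes as few characters as it can — just enough that the remainder of the pattern still matches from where it stops; whatever follows it matches normally.
Every occurrence is swapped for '#'.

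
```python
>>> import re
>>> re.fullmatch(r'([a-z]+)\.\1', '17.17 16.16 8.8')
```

`re.fullmatch` requires the pattern to consume the entire string.
Here there's no way to consume every character, so the call returns None.

None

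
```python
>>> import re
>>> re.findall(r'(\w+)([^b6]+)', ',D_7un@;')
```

[('D_7un', '@;')]

Pattern: one or more of a word character (captured); then one or more of any character except [b6] (captured).
Scanning left to right: at [1:8] match 'D_7un@;', groups = ('D_7un', '@;').
2 groups means the one result is a tuple of 2 captured strings — 1 here.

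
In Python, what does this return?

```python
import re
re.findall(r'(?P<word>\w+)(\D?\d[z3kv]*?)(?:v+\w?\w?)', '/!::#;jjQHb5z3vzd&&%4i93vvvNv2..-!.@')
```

[('jjQHb5z', '3'), ('4i9', '3')]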